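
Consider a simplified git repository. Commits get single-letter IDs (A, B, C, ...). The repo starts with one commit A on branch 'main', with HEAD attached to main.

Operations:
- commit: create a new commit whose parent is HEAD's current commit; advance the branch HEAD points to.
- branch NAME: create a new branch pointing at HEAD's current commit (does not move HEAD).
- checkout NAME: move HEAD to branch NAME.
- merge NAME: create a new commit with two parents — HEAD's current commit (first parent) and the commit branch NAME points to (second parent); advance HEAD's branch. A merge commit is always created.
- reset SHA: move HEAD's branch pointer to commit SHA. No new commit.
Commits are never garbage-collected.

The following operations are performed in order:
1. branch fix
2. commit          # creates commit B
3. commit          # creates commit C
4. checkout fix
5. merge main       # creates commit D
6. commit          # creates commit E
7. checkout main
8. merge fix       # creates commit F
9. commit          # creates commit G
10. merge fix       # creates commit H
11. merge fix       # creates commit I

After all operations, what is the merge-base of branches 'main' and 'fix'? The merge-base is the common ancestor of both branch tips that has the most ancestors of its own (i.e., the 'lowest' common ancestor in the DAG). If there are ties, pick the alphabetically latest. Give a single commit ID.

Answer: E

Derivation:
After op 1 (branch): HEAD=main@A [fix=A main=A]
After op 2 (commit): HEAD=main@B [fix=A main=B]
After op 3 (commit): HEAD=main@C [fix=A main=C]
After op 4 (checkout): HEAD=fix@A [fix=A main=C]
After op 5 (merge): HEAD=fix@D [fix=D main=C]
After op 6 (commit): HEAD=fix@E [fix=E main=C]
After op 7 (checkout): HEAD=main@C [fix=E main=C]
After op 8 (merge): HEAD=main@F [fix=E main=F]
After op 9 (commit): HEAD=main@G [fix=E main=G]
After op 10 (merge): HEAD=main@H [fix=E main=H]
After op 11 (merge): HEAD=main@I [fix=E main=I]
ancestors(main=I): ['A', 'B', 'C', 'D', 'E', 'F', 'G', 'H', 'I']
ancestors(fix=E): ['A', 'B', 'C', 'D', 'E']
common: ['A', 'B', 'C', 'D', 'E']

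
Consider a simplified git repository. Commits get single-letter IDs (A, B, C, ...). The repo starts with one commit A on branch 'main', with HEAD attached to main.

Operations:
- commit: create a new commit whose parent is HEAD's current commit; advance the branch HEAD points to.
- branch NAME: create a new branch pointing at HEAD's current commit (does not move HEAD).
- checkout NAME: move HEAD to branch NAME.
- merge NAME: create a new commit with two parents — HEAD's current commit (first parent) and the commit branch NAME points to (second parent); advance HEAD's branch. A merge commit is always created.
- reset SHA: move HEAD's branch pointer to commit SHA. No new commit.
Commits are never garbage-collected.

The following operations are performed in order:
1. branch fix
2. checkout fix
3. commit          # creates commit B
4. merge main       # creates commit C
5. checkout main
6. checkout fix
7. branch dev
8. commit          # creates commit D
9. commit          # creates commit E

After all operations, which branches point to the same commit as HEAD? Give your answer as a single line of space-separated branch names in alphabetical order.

After op 1 (branch): HEAD=main@A [fix=A main=A]
After op 2 (checkout): HEAD=fix@A [fix=A main=A]
After op 3 (commit): HEAD=fix@B [fix=B main=A]
After op 4 (merge): HEAD=fix@C [fix=C main=A]
After op 5 (checkout): HEAD=main@A [fix=C main=A]
After op 6 (checkout): HEAD=fix@C [fix=C main=A]
After op 7 (branch): HEAD=fix@C [dev=C fix=C main=A]
After op 8 (commit): HEAD=fix@D [dev=C fix=D main=A]
After op 9 (commit): HEAD=fix@E [dev=C fix=E main=A]

Answer: fix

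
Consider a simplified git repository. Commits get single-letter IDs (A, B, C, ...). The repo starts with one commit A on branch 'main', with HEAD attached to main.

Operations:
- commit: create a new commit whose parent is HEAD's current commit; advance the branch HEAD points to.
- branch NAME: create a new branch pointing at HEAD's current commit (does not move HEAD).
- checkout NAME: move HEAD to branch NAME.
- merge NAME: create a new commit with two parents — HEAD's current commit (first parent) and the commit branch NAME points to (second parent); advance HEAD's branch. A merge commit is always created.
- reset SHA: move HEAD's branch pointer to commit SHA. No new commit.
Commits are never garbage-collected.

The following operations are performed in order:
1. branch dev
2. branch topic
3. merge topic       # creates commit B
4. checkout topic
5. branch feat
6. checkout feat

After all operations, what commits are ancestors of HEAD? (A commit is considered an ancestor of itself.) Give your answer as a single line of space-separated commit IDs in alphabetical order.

Answer: A

Derivation:
After op 1 (branch): HEAD=main@A [dev=A main=A]
After op 2 (branch): HEAD=main@A [dev=A main=A topic=A]
After op 3 (merge): HEAD=main@B [dev=A main=B topic=A]
After op 4 (checkout): HEAD=topic@A [dev=A main=B topic=A]
After op 5 (branch): HEAD=topic@A [dev=A feat=A main=B topic=A]
After op 6 (checkout): HEAD=feat@A [dev=A feat=A main=B topic=A]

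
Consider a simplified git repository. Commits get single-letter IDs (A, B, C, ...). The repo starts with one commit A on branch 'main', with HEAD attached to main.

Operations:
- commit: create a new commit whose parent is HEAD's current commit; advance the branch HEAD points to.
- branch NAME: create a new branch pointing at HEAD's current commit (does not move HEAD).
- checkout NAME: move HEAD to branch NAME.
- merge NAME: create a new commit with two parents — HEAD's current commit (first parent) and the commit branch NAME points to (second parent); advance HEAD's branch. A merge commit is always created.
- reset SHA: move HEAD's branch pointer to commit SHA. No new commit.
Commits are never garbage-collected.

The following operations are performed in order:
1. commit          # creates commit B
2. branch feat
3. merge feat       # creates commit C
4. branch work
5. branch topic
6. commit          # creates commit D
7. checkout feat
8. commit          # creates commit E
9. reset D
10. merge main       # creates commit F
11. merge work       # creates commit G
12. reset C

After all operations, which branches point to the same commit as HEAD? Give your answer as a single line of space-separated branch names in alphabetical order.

Answer: feat topic work

Derivation:
After op 1 (commit): HEAD=main@B [main=B]
After op 2 (branch): HEAD=main@B [feat=B main=B]
After op 3 (merge): HEAD=main@C [feat=B main=C]
After op 4 (branch): HEAD=main@C [feat=B main=C work=C]
After op 5 (branch): HEAD=main@C [feat=B main=C topic=C work=C]
After op 6 (commit): HEAD=main@D [feat=B main=D topic=C work=C]
After op 7 (checkout): HEAD=feat@B [feat=B main=D topic=C work=C]
After op 8 (commit): HEAD=feat@E [feat=E main=D topic=C work=C]
After op 9 (reset): HEAD=feat@D [feat=D main=D topic=C work=C]
After op 10 (merge): HEAD=feat@F [feat=F main=D topic=C work=C]
After op 11 (merge): HEAD=feat@G [feat=G main=D topic=C work=C]
After op 12 (reset): HEAD=feat@C [feat=C main=D topic=C work=C]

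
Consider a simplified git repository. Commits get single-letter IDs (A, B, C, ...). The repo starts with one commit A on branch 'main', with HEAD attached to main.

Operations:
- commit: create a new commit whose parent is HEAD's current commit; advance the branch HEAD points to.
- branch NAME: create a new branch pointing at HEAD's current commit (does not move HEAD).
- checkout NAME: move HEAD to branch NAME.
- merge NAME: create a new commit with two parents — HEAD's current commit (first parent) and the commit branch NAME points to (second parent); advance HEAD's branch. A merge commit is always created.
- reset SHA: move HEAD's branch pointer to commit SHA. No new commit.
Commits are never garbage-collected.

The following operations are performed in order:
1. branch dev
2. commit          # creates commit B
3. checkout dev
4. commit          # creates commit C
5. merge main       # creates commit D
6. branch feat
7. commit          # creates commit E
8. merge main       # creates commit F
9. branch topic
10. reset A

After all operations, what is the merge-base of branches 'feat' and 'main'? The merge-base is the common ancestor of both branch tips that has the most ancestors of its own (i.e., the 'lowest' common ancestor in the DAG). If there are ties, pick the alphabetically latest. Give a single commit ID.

Answer: B

Derivation:
After op 1 (branch): HEAD=main@A [dev=A main=A]
After op 2 (commit): HEAD=main@B [dev=A main=B]
After op 3 (checkout): HEAD=dev@A [dev=A main=B]
After op 4 (commit): HEAD=dev@C [dev=C main=B]
After op 5 (merge): HEAD=dev@D [dev=D main=B]
After op 6 (branch): HEAD=dev@D [dev=D feat=D main=B]
After op 7 (commit): HEAD=dev@E [dev=E feat=D main=B]
After op 8 (merge): HEAD=dev@F [dev=F feat=D main=B]
After op 9 (branch): HEAD=dev@F [dev=F feat=D main=B topic=F]
After op 10 (reset): HEAD=dev@A [dev=A feat=D main=B topic=F]
ancestors(feat=D): ['A', 'B', 'C', 'D']
ancestors(main=B): ['A', 'B']
common: ['A', 'B']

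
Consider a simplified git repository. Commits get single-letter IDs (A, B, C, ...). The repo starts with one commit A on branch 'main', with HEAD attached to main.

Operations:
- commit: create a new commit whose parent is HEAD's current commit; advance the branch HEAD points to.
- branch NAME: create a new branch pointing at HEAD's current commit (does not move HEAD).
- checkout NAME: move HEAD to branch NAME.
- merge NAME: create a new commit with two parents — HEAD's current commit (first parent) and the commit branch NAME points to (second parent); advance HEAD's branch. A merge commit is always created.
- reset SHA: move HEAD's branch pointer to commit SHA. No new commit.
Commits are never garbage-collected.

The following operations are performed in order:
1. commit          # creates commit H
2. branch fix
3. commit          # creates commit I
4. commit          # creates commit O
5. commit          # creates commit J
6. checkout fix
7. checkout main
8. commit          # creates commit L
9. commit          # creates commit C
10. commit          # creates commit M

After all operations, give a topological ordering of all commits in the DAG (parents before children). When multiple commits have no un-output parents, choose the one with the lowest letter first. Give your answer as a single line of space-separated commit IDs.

Answer: A H I O J L C M

Derivation:
After op 1 (commit): HEAD=main@H [main=H]
After op 2 (branch): HEAD=main@H [fix=H main=H]
After op 3 (commit): HEAD=main@I [fix=H main=I]
After op 4 (commit): HEAD=main@O [fix=H main=O]
After op 5 (commit): HEAD=main@J [fix=H main=J]
After op 6 (checkout): HEAD=fix@H [fix=H main=J]
After op 7 (checkout): HEAD=main@J [fix=H main=J]
After op 8 (commit): HEAD=main@L [fix=H main=L]
After op 9 (commit): HEAD=main@C [fix=H main=C]
After op 10 (commit): HEAD=main@M [fix=H main=M]
commit A: parents=[]
commit C: parents=['L']
commit H: parents=['A']
commit I: parents=['H']
commit J: parents=['O']
commit L: parents=['J']
commit M: parents=['C']
commit O: parents=['I']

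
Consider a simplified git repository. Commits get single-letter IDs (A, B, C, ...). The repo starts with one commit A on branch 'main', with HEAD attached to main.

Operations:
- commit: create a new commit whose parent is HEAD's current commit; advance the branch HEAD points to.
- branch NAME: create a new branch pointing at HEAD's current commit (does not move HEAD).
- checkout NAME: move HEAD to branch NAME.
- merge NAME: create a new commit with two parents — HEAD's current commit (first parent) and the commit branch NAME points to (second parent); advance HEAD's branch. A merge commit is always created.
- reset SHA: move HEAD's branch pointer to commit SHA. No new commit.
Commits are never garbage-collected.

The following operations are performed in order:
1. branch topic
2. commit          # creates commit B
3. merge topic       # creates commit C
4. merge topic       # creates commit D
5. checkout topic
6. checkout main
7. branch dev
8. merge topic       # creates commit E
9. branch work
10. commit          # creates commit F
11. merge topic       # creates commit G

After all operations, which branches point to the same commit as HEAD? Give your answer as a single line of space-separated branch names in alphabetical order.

After op 1 (branch): HEAD=main@A [main=A topic=A]
After op 2 (commit): HEAD=main@B [main=B topic=A]
After op 3 (merge): HEAD=main@C [main=C topic=A]
After op 4 (merge): HEAD=main@D [main=D topic=A]
After op 5 (checkout): HEAD=topic@A [main=D topic=A]
After op 6 (checkout): HEAD=main@D [main=D topic=A]
After op 7 (branch): HEAD=main@D [dev=D main=D topic=A]
After op 8 (merge): HEAD=main@E [dev=D main=E topic=A]
After op 9 (branch): HEAD=main@E [dev=D main=E topic=A work=E]
After op 10 (commit): HEAD=main@F [dev=D main=F topic=A work=E]
After op 11 (merge): HEAD=main@G [dev=D main=G topic=A work=E]

Answer: main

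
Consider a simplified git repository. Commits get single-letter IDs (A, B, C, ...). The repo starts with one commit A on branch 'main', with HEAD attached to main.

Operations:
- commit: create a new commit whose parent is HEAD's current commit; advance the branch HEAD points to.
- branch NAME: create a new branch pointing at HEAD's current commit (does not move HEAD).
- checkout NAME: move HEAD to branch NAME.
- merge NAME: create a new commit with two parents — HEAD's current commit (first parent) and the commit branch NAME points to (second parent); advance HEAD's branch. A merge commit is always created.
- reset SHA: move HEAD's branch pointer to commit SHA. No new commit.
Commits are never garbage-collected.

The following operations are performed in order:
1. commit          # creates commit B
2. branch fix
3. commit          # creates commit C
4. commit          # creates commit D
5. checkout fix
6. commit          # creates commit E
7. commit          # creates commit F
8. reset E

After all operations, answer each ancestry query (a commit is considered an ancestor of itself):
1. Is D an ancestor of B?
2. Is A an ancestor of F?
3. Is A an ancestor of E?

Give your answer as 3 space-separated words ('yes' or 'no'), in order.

After op 1 (commit): HEAD=main@B [main=B]
After op 2 (branch): HEAD=main@B [fix=B main=B]
After op 3 (commit): HEAD=main@C [fix=B main=C]
After op 4 (commit): HEAD=main@D [fix=B main=D]
After op 5 (checkout): HEAD=fix@B [fix=B main=D]
After op 6 (commit): HEAD=fix@E [fix=E main=D]
After op 7 (commit): HEAD=fix@F [fix=F main=D]
After op 8 (reset): HEAD=fix@E [fix=E main=D]
ancestors(B) = {A,B}; D in? no
ancestors(F) = {A,B,E,F}; A in? yes
ancestors(E) = {A,B,E}; A in? yes

Answer: no yes yes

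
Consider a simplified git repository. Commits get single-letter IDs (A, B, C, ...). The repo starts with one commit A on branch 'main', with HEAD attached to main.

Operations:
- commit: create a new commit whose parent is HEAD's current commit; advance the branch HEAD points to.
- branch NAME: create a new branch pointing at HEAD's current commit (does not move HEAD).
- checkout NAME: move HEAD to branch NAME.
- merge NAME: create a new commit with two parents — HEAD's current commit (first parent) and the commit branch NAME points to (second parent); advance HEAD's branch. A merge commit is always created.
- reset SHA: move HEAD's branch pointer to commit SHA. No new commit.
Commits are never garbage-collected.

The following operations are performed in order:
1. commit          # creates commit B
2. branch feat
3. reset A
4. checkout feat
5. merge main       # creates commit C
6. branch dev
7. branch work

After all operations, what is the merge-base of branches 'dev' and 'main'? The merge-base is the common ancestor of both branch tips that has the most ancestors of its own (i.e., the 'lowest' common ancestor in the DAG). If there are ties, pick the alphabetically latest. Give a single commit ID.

Answer: A

Derivation:
After op 1 (commit): HEAD=main@B [main=B]
After op 2 (branch): HEAD=main@B [feat=B main=B]
After op 3 (reset): HEAD=main@A [feat=B main=A]
After op 4 (checkout): HEAD=feat@B [feat=B main=A]
After op 5 (merge): HEAD=feat@C [feat=C main=A]
After op 6 (branch): HEAD=feat@C [dev=C feat=C main=A]
After op 7 (branch): HEAD=feat@C [dev=C feat=C main=A work=C]
ancestors(dev=C): ['A', 'B', 'C']
ancestors(main=A): ['A']
common: ['A']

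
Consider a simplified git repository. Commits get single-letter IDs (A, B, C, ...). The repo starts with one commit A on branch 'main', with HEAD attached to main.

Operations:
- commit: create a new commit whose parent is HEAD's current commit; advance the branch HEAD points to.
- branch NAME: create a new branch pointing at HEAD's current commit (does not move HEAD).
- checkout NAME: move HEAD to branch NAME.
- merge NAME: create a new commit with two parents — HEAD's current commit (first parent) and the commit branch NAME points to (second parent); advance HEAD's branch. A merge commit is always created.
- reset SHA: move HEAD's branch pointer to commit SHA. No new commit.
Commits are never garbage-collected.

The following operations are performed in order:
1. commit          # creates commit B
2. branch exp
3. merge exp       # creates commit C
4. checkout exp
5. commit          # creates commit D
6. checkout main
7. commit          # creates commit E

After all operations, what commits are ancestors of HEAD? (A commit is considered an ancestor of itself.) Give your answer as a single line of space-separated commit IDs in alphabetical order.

Answer: A B C E

Derivation:
After op 1 (commit): HEAD=main@B [main=B]
After op 2 (branch): HEAD=main@B [exp=B main=B]
After op 3 (merge): HEAD=main@C [exp=B main=C]
After op 4 (checkout): HEAD=exp@B [exp=B main=C]
After op 5 (commit): HEAD=exp@D [exp=D main=C]
After op 6 (checkout): HEAD=main@C [exp=D main=C]
After op 7 (commit): HEAD=main@E [exp=D main=E]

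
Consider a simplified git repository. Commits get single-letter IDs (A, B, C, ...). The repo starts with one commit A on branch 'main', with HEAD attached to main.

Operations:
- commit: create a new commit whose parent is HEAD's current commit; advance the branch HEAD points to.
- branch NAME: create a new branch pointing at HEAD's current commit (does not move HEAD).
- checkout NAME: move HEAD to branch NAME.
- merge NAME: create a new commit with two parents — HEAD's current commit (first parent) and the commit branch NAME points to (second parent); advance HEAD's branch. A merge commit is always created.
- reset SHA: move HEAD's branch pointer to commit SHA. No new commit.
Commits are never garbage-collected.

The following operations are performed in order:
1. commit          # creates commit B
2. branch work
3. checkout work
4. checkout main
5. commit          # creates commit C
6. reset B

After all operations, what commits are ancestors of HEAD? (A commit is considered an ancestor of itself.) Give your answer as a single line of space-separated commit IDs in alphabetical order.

Answer: A B

Derivation:
After op 1 (commit): HEAD=main@B [main=B]
After op 2 (branch): HEAD=main@B [main=B work=B]
After op 3 (checkout): HEAD=work@B [main=B work=B]
After op 4 (checkout): HEAD=main@B [main=B work=B]
After op 5 (commit): HEAD=main@C [main=C work=B]
After op 6 (reset): HEAD=main@B [main=B work=B]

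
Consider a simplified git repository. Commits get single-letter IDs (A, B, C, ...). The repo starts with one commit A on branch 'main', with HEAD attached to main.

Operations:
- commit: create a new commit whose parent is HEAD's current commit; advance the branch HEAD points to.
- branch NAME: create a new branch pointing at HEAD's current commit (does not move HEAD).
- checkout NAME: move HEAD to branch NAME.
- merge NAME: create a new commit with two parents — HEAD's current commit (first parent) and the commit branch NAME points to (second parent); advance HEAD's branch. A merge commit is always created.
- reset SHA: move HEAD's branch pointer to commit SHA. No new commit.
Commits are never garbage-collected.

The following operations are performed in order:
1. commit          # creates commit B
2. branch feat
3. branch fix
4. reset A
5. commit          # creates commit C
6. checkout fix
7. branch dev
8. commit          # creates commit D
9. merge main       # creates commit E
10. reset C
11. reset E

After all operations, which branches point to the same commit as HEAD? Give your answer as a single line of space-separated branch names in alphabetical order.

After op 1 (commit): HEAD=main@B [main=B]
After op 2 (branch): HEAD=main@B [feat=B main=B]
After op 3 (branch): HEAD=main@B [feat=B fix=B main=B]
After op 4 (reset): HEAD=main@A [feat=B fix=B main=A]
After op 5 (commit): HEAD=main@C [feat=B fix=B main=C]
After op 6 (checkout): HEAD=fix@B [feat=B fix=B main=C]
After op 7 (branch): HEAD=fix@B [dev=B feat=B fix=B main=C]
After op 8 (commit): HEAD=fix@D [dev=B feat=B fix=D main=C]
After op 9 (merge): HEAD=fix@E [dev=B feat=B fix=E main=C]
After op 10 (reset): HEAD=fix@C [dev=B feat=B fix=C main=C]
After op 11 (reset): HEAD=fix@E [dev=B feat=B fix=E main=C]

Answer: fix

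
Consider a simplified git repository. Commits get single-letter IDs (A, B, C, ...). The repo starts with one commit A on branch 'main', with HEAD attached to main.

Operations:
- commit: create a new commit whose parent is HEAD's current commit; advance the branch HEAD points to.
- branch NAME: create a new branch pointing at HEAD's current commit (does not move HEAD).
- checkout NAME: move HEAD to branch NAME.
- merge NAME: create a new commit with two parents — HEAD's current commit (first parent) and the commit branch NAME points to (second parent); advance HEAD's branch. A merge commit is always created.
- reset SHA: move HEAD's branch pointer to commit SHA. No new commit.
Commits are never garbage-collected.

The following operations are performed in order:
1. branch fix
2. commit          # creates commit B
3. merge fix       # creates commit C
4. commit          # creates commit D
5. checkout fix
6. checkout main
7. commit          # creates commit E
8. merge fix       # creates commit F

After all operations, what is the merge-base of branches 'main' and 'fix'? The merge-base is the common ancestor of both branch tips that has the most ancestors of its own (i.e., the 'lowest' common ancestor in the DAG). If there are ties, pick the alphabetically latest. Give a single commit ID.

After op 1 (branch): HEAD=main@A [fix=A main=A]
After op 2 (commit): HEAD=main@B [fix=A main=B]
After op 3 (merge): HEAD=main@C [fix=A main=C]
After op 4 (commit): HEAD=main@D [fix=A main=D]
After op 5 (checkout): HEAD=fix@A [fix=A main=D]
After op 6 (checkout): HEAD=main@D [fix=A main=D]
After op 7 (commit): HEAD=main@E [fix=A main=E]
After op 8 (merge): HEAD=main@F [fix=A main=F]
ancestors(main=F): ['A', 'B', 'C', 'D', 'E', 'F']
ancestors(fix=A): ['A']
common: ['A']

Answer: A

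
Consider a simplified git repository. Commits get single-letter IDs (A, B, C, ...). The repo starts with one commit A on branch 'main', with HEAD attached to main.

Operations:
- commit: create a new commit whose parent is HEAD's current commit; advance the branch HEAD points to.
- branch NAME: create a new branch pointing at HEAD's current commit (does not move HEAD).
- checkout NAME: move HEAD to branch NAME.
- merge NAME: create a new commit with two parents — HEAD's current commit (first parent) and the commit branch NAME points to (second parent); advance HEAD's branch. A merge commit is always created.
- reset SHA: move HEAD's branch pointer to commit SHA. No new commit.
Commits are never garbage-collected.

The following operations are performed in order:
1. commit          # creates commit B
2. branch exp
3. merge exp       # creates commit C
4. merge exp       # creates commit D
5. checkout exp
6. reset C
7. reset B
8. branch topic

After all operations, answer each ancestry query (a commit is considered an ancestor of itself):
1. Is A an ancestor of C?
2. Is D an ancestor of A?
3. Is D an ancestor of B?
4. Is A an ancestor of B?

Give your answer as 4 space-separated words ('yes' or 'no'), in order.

Answer: yes no no yes

Derivation:
After op 1 (commit): HEAD=main@B [main=B]
After op 2 (branch): HEAD=main@B [exp=B main=B]
After op 3 (merge): HEAD=main@C [exp=B main=C]
After op 4 (merge): HEAD=main@D [exp=B main=D]
After op 5 (checkout): HEAD=exp@B [exp=B main=D]
After op 6 (reset): HEAD=exp@C [exp=C main=D]
After op 7 (reset): HEAD=exp@B [exp=B main=D]
After op 8 (branch): HEAD=exp@B [exp=B main=D topic=B]
ancestors(C) = {A,B,C}; A in? yes
ancestors(A) = {A}; D in? no
ancestors(B) = {A,B}; D in? no
ancestors(B) = {A,B}; A in? yes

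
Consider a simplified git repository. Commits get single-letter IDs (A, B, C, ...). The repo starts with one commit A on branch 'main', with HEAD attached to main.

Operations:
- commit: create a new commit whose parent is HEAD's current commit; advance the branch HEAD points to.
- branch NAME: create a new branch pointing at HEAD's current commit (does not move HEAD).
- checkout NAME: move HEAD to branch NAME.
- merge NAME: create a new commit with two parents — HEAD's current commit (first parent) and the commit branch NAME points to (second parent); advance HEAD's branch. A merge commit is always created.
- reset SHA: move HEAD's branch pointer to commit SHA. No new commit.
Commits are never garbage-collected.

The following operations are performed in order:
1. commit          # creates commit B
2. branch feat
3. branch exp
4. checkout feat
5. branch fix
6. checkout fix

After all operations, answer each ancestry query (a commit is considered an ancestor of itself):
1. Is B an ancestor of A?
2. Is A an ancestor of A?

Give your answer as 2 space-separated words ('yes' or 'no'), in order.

Answer: no yes

Derivation:
After op 1 (commit): HEAD=main@B [main=B]
After op 2 (branch): HEAD=main@B [feat=B main=B]
After op 3 (branch): HEAD=main@B [exp=B feat=B main=B]
After op 4 (checkout): HEAD=feat@B [exp=B feat=B main=B]
After op 5 (branch): HEAD=feat@B [exp=B feat=B fix=B main=B]
After op 6 (checkout): HEAD=fix@B [exp=B feat=B fix=B main=B]
ancestors(A) = {A}; B in? no
ancestors(A) = {A}; A in? yes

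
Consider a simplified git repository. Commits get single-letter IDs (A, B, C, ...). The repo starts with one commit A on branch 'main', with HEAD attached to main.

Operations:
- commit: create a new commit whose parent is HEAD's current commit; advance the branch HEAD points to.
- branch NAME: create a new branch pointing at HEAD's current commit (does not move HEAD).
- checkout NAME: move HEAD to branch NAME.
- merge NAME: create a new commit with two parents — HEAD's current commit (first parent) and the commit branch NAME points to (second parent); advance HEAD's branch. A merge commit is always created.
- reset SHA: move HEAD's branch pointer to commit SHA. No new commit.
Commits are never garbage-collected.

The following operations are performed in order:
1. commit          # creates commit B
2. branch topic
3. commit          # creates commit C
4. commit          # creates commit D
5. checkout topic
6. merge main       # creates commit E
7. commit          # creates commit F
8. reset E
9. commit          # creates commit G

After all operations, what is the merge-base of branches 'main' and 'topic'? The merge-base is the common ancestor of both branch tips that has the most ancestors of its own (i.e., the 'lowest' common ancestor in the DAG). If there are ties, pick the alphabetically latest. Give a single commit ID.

After op 1 (commit): HEAD=main@B [main=B]
After op 2 (branch): HEAD=main@B [main=B topic=B]
After op 3 (commit): HEAD=main@C [main=C topic=B]
After op 4 (commit): HEAD=main@D [main=D topic=B]
After op 5 (checkout): HEAD=topic@B [main=D topic=B]
After op 6 (merge): HEAD=topic@E [main=D topic=E]
After op 7 (commit): HEAD=topic@F [main=D topic=F]
After op 8 (reset): HEAD=topic@E [main=D topic=E]
After op 9 (commit): HEAD=topic@G [main=D topic=G]
ancestors(main=D): ['A', 'B', 'C', 'D']
ancestors(topic=G): ['A', 'B', 'C', 'D', 'E', 'G']
common: ['A', 'B', 'C', 'D']

Answer: D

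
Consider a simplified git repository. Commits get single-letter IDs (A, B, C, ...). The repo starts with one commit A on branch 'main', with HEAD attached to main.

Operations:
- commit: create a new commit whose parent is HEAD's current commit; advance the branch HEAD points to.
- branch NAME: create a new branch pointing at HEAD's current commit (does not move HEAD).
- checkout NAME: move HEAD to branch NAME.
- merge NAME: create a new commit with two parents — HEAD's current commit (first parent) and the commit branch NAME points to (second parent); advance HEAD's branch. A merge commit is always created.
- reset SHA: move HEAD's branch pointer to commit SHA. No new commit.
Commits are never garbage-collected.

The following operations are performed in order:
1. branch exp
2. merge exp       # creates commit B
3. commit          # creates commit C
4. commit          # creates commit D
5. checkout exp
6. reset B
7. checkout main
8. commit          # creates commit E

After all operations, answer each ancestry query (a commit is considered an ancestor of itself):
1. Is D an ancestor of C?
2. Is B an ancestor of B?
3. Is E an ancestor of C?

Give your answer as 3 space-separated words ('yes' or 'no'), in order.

Answer: no yes no

Derivation:
After op 1 (branch): HEAD=main@A [exp=A main=A]
After op 2 (merge): HEAD=main@B [exp=A main=B]
After op 3 (commit): HEAD=main@C [exp=A main=C]
After op 4 (commit): HEAD=main@D [exp=A main=D]
After op 5 (checkout): HEAD=exp@A [exp=A main=D]
After op 6 (reset): HEAD=exp@B [exp=B main=D]
After op 7 (checkout): HEAD=main@D [exp=B main=D]
After op 8 (commit): HEAD=main@E [exp=B main=E]
ancestors(C) = {A,B,C}; D in? no
ancestors(B) = {A,B}; B in? yes
ancestors(C) = {A,B,C}; E in? no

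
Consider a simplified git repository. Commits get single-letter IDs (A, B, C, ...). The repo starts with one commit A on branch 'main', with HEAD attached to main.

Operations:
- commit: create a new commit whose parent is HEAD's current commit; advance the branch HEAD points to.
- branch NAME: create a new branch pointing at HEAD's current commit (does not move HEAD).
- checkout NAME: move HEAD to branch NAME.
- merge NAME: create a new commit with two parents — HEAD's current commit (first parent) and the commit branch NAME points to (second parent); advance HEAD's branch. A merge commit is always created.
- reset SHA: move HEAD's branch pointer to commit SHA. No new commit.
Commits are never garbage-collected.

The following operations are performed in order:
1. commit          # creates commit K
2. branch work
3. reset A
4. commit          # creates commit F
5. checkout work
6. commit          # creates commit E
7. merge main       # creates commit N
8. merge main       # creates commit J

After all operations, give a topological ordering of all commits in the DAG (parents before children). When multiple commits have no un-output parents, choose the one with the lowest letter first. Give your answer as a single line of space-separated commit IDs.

Answer: A F K E N J

Derivation:
After op 1 (commit): HEAD=main@K [main=K]
After op 2 (branch): HEAD=main@K [main=K work=K]
After op 3 (reset): HEAD=main@A [main=A work=K]
After op 4 (commit): HEAD=main@F [main=F work=K]
After op 5 (checkout): HEAD=work@K [main=F work=K]
After op 6 (commit): HEAD=work@E [main=F work=E]
After op 7 (merge): HEAD=work@N [main=F work=N]
After op 8 (merge): HEAD=work@J [main=F work=J]
commit A: parents=[]
commit E: parents=['K']
commit F: parents=['A']
commit J: parents=['N', 'F']
commit K: parents=['A']
commit N: parents=['E', 'F']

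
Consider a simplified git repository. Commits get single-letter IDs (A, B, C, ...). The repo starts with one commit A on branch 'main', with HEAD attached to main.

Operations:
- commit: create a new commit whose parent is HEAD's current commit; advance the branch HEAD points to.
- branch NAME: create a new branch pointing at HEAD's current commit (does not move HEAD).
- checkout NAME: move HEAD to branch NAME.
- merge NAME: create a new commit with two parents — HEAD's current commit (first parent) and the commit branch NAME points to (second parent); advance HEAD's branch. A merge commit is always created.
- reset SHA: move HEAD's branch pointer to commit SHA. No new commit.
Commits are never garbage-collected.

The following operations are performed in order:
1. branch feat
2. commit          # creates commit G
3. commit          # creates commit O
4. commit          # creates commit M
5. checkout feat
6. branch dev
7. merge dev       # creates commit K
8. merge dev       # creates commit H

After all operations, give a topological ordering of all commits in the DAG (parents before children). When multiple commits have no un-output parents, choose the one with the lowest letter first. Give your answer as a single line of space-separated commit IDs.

After op 1 (branch): HEAD=main@A [feat=A main=A]
After op 2 (commit): HEAD=main@G [feat=A main=G]
After op 3 (commit): HEAD=main@O [feat=A main=O]
After op 4 (commit): HEAD=main@M [feat=A main=M]
After op 5 (checkout): HEAD=feat@A [feat=A main=M]
After op 6 (branch): HEAD=feat@A [dev=A feat=A main=M]
After op 7 (merge): HEAD=feat@K [dev=A feat=K main=M]
After op 8 (merge): HEAD=feat@H [dev=A feat=H main=M]
commit A: parents=[]
commit G: parents=['A']
commit H: parents=['K', 'A']
commit K: parents=['A', 'A']
commit M: parents=['O']
commit O: parents=['G']

Answer: A G K H O M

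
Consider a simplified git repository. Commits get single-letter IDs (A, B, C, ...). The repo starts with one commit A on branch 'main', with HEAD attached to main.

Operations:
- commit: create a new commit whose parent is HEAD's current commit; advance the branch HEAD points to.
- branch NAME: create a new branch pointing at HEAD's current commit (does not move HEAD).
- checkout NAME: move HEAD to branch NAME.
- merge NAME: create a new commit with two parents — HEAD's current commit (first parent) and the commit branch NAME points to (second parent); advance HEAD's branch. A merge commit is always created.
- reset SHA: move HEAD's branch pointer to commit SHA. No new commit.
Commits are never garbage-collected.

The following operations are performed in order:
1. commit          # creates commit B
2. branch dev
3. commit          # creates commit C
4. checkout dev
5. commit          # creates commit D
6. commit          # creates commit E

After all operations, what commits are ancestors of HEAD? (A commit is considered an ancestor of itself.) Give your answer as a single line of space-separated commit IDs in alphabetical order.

Answer: A B D E

Derivation:
After op 1 (commit): HEAD=main@B [main=B]
After op 2 (branch): HEAD=main@B [dev=B main=B]
After op 3 (commit): HEAD=main@C [dev=B main=C]
After op 4 (checkout): HEAD=dev@B [dev=B main=C]
After op 5 (commit): HEAD=dev@D [dev=D main=C]
After op 6 (commit): HEAD=dev@E [dev=E main=C]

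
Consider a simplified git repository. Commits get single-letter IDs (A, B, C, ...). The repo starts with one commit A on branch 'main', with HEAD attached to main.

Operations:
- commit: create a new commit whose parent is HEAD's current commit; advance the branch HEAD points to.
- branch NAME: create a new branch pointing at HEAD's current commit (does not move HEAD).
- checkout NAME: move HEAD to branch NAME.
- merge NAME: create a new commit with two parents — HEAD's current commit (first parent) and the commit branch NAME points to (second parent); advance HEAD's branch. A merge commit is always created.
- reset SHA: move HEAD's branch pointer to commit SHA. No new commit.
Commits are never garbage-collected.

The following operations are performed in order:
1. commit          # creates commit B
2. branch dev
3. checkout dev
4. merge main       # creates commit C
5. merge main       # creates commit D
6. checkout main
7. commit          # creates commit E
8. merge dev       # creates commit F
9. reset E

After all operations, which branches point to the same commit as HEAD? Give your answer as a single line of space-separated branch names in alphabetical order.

After op 1 (commit): HEAD=main@B [main=B]
After op 2 (branch): HEAD=main@B [dev=B main=B]
After op 3 (checkout): HEAD=dev@B [dev=B main=B]
After op 4 (merge): HEAD=dev@C [dev=C main=B]
After op 5 (merge): HEAD=dev@D [dev=D main=B]
After op 6 (checkout): HEAD=main@B [dev=D main=B]
After op 7 (commit): HEAD=main@E [dev=D main=E]
After op 8 (merge): HEAD=main@F [dev=D main=F]
After op 9 (reset): HEAD=main@E [dev=D main=E]

Answer: main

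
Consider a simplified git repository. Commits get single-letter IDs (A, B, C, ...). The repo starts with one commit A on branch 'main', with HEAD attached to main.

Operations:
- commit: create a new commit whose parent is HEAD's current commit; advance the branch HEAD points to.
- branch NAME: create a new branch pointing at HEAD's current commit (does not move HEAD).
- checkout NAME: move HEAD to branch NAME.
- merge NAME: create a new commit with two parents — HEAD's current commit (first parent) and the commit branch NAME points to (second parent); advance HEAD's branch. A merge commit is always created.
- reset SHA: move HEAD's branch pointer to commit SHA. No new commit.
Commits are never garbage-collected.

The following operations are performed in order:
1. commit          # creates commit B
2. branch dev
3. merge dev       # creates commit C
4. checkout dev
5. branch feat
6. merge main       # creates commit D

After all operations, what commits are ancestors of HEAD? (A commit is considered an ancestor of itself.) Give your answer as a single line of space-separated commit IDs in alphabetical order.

Answer: A B C D

Derivation:
After op 1 (commit): HEAD=main@B [main=B]
After op 2 (branch): HEAD=main@B [dev=B main=B]
After op 3 (merge): HEAD=main@C [dev=B main=C]
After op 4 (checkout): HEAD=dev@B [dev=B main=C]
After op 5 (branch): HEAD=dev@B [dev=B feat=B main=C]
After op 6 (merge): HEAD=dev@D [dev=D feat=B main=C]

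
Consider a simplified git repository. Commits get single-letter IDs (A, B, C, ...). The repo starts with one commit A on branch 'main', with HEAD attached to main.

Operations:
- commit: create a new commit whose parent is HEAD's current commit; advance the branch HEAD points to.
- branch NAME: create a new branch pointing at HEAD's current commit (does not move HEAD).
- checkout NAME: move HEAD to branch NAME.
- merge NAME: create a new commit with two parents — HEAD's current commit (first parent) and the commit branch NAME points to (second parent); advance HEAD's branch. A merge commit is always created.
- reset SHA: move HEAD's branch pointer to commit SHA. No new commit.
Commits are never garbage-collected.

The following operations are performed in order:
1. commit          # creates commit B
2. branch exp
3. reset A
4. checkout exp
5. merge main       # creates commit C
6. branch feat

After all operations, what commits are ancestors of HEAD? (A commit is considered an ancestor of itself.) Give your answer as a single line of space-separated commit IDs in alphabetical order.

After op 1 (commit): HEAD=main@B [main=B]
After op 2 (branch): HEAD=main@B [exp=B main=B]
After op 3 (reset): HEAD=main@A [exp=B main=A]
After op 4 (checkout): HEAD=exp@B [exp=B main=A]
After op 5 (merge): HEAD=exp@C [exp=C main=A]
After op 6 (branch): HEAD=exp@C [exp=C feat=C main=A]

Answer: A B C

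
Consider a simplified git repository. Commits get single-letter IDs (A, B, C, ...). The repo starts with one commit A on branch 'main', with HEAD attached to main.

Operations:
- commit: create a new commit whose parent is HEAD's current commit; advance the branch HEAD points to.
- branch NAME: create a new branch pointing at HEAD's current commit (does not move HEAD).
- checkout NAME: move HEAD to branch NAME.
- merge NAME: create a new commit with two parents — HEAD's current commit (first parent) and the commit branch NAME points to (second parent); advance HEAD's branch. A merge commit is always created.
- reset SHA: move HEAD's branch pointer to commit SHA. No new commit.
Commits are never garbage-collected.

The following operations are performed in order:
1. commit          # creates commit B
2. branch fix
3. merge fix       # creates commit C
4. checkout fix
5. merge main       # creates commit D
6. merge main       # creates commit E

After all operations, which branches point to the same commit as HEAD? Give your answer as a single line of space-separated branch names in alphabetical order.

Answer: fix

Derivation:
After op 1 (commit): HEAD=main@B [main=B]
After op 2 (branch): HEAD=main@B [fix=B main=B]
After op 3 (merge): HEAD=main@C [fix=B main=C]
After op 4 (checkout): HEAD=fix@B [fix=B main=C]
After op 5 (merge): HEAD=fix@D [fix=D main=C]
After op 6 (merge): HEAD=fix@E [fix=E main=C]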